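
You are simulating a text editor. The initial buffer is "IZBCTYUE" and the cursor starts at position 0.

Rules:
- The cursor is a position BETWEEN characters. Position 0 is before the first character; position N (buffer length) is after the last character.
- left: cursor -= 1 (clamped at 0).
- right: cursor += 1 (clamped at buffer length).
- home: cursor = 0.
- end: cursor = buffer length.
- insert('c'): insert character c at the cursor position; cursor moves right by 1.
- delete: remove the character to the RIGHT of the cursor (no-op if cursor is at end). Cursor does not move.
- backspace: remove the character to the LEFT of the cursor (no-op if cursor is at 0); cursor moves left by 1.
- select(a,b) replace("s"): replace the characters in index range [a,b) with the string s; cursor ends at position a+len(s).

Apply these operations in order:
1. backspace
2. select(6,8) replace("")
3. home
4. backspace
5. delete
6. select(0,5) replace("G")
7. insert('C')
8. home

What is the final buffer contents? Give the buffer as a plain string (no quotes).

Answer: GC

Derivation:
After op 1 (backspace): buf='IZBCTYUE' cursor=0
After op 2 (select(6,8) replace("")): buf='IZBCTY' cursor=6
After op 3 (home): buf='IZBCTY' cursor=0
After op 4 (backspace): buf='IZBCTY' cursor=0
After op 5 (delete): buf='ZBCTY' cursor=0
After op 6 (select(0,5) replace("G")): buf='G' cursor=1
After op 7 (insert('C')): buf='GC' cursor=2
After op 8 (home): buf='GC' cursor=0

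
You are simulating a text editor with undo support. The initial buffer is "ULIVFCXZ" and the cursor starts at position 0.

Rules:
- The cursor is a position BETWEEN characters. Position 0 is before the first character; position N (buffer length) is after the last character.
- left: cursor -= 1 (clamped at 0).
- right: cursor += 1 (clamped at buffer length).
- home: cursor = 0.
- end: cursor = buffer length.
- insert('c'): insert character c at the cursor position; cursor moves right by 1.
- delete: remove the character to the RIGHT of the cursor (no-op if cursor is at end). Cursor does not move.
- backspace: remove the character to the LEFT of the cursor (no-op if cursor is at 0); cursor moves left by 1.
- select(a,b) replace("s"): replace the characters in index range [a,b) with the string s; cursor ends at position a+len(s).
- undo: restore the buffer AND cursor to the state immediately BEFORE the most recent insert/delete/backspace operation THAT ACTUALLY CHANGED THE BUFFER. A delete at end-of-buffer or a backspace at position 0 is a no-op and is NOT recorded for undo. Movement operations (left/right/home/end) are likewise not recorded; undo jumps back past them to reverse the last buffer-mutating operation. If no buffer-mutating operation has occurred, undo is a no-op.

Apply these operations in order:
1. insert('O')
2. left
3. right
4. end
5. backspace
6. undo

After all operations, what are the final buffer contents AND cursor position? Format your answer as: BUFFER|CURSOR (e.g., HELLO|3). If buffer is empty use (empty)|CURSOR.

Answer: OULIVFCXZ|9

Derivation:
After op 1 (insert('O')): buf='OULIVFCXZ' cursor=1
After op 2 (left): buf='OULIVFCXZ' cursor=0
After op 3 (right): buf='OULIVFCXZ' cursor=1
After op 4 (end): buf='OULIVFCXZ' cursor=9
After op 5 (backspace): buf='OULIVFCX' cursor=8
After op 6 (undo): buf='OULIVFCXZ' cursor=9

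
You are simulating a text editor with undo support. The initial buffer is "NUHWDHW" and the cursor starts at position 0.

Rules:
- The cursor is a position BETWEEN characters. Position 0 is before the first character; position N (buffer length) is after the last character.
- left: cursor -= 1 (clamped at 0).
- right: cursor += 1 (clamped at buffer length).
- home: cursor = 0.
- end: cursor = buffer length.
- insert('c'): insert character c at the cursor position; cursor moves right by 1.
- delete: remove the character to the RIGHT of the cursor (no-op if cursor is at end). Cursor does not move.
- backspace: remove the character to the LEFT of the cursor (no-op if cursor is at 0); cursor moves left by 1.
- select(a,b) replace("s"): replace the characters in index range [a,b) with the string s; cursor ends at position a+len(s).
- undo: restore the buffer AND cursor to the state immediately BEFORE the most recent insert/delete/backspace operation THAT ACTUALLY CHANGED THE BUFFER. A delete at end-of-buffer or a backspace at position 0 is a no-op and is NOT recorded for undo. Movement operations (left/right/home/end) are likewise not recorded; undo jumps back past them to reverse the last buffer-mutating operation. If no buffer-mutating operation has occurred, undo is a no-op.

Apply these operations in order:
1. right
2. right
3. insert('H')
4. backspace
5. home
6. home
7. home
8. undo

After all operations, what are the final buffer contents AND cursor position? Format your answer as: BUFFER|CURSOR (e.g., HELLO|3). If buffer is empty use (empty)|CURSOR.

After op 1 (right): buf='NUHWDHW' cursor=1
After op 2 (right): buf='NUHWDHW' cursor=2
After op 3 (insert('H')): buf='NUHHWDHW' cursor=3
After op 4 (backspace): buf='NUHWDHW' cursor=2
After op 5 (home): buf='NUHWDHW' cursor=0
After op 6 (home): buf='NUHWDHW' cursor=0
After op 7 (home): buf='NUHWDHW' cursor=0
After op 8 (undo): buf='NUHHWDHW' cursor=3

Answer: NUHHWDHW|3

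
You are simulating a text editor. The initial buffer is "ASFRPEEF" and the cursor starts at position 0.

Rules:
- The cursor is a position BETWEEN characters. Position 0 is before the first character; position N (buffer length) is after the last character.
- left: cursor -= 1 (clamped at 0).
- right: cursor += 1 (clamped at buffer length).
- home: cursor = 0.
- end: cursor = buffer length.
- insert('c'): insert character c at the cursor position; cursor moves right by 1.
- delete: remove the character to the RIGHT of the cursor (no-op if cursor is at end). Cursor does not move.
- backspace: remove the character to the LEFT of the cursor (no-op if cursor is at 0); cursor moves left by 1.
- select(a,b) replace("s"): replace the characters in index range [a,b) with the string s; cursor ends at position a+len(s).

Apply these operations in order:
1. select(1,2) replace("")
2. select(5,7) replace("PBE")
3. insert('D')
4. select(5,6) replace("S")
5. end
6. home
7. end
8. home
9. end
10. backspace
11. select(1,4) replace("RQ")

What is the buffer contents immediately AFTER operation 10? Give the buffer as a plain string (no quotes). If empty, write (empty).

After op 1 (select(1,2) replace("")): buf='AFRPEEF' cursor=1
After op 2 (select(5,7) replace("PBE")): buf='AFRPEPBE' cursor=8
After op 3 (insert('D')): buf='AFRPEPBED' cursor=9
After op 4 (select(5,6) replace("S")): buf='AFRPESBED' cursor=6
After op 5 (end): buf='AFRPESBED' cursor=9
After op 6 (home): buf='AFRPESBED' cursor=0
After op 7 (end): buf='AFRPESBED' cursor=9
After op 8 (home): buf='AFRPESBED' cursor=0
After op 9 (end): buf='AFRPESBED' cursor=9
After op 10 (backspace): buf='AFRPESBE' cursor=8

Answer: AFRPESBE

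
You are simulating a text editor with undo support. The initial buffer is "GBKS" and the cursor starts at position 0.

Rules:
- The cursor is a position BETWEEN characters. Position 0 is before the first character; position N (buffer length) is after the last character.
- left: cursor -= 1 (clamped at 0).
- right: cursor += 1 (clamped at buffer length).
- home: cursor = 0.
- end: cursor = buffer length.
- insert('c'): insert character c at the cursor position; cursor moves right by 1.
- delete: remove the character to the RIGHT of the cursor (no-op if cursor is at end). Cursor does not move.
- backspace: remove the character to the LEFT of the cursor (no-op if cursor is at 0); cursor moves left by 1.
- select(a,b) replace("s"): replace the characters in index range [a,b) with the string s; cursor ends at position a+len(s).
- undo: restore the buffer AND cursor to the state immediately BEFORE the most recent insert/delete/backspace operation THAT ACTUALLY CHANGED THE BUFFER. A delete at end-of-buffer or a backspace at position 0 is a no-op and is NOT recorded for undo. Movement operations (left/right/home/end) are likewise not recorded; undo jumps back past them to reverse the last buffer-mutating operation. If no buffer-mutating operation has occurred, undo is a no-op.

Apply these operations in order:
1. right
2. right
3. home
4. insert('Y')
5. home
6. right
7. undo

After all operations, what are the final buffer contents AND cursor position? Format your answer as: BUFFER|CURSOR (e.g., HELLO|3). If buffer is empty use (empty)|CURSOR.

After op 1 (right): buf='GBKS' cursor=1
After op 2 (right): buf='GBKS' cursor=2
After op 3 (home): buf='GBKS' cursor=0
After op 4 (insert('Y')): buf='YGBKS' cursor=1
After op 5 (home): buf='YGBKS' cursor=0
After op 6 (right): buf='YGBKS' cursor=1
After op 7 (undo): buf='GBKS' cursor=0

Answer: GBKS|0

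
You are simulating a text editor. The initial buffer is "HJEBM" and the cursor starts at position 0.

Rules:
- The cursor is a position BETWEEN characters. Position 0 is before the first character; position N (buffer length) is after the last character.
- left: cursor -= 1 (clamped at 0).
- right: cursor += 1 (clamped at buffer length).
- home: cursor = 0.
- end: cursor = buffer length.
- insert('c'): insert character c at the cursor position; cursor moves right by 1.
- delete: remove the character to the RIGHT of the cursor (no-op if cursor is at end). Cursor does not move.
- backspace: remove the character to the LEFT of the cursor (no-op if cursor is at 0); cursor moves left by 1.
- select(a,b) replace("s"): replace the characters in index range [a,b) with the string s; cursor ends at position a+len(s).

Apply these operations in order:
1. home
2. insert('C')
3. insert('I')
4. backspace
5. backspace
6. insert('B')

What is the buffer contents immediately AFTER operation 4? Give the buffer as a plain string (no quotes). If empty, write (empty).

Answer: CHJEBM

Derivation:
After op 1 (home): buf='HJEBM' cursor=0
After op 2 (insert('C')): buf='CHJEBM' cursor=1
After op 3 (insert('I')): buf='CIHJEBM' cursor=2
After op 4 (backspace): buf='CHJEBM' cursor=1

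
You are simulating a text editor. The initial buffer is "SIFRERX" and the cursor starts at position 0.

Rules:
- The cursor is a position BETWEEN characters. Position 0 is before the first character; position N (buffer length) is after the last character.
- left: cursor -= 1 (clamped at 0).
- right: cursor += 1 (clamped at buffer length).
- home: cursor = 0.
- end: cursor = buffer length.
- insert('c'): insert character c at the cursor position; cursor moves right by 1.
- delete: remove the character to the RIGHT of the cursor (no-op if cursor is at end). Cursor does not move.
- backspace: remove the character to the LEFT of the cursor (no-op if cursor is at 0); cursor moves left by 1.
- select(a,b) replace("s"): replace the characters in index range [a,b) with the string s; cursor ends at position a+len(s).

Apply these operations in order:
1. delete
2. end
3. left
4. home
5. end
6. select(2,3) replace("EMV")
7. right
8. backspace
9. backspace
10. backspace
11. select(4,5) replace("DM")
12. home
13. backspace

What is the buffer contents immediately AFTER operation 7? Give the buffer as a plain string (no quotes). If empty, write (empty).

After op 1 (delete): buf='IFRERX' cursor=0
After op 2 (end): buf='IFRERX' cursor=6
After op 3 (left): buf='IFRERX' cursor=5
After op 4 (home): buf='IFRERX' cursor=0
After op 5 (end): buf='IFRERX' cursor=6
After op 6 (select(2,3) replace("EMV")): buf='IFEMVERX' cursor=5
After op 7 (right): buf='IFEMVERX' cursor=6

Answer: IFEMVERX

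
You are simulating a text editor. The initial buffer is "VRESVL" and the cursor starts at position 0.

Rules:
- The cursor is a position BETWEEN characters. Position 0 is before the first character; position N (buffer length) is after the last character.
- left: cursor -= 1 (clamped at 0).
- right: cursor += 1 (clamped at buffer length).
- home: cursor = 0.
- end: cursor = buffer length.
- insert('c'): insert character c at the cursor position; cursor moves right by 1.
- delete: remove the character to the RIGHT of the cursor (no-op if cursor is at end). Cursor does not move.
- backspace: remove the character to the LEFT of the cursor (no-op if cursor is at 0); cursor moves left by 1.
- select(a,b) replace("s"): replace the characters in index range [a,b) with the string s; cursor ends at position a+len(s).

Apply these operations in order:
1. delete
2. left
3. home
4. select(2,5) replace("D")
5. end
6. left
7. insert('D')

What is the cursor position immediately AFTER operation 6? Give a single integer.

Answer: 2

Derivation:
After op 1 (delete): buf='RESVL' cursor=0
After op 2 (left): buf='RESVL' cursor=0
After op 3 (home): buf='RESVL' cursor=0
After op 4 (select(2,5) replace("D")): buf='RED' cursor=3
After op 5 (end): buf='RED' cursor=3
After op 6 (left): buf='RED' cursor=2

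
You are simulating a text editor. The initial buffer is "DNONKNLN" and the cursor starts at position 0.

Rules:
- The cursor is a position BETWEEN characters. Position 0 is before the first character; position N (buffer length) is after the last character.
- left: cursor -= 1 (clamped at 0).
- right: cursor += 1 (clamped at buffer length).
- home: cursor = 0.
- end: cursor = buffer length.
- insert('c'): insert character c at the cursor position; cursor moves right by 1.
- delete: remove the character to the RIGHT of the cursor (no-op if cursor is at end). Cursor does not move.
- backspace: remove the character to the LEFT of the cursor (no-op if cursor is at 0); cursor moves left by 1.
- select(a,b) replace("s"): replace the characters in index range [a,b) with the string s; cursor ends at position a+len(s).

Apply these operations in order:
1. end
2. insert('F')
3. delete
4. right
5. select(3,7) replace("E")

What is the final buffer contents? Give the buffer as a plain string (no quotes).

After op 1 (end): buf='DNONKNLN' cursor=8
After op 2 (insert('F')): buf='DNONKNLNF' cursor=9
After op 3 (delete): buf='DNONKNLNF' cursor=9
After op 4 (right): buf='DNONKNLNF' cursor=9
After op 5 (select(3,7) replace("E")): buf='DNOENF' cursor=4

Answer: DNOENF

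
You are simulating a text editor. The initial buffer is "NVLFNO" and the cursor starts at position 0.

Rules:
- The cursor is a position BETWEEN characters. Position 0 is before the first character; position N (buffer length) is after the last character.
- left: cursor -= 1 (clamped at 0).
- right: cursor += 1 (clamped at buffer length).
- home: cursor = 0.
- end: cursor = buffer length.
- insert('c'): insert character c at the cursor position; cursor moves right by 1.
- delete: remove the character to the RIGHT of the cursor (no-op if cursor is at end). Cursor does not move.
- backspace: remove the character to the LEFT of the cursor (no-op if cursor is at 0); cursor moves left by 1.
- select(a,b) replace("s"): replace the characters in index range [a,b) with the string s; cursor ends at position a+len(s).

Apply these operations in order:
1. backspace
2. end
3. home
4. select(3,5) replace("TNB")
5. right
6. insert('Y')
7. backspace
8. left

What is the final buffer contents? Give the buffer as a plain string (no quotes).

Answer: NVLTNBO

Derivation:
After op 1 (backspace): buf='NVLFNO' cursor=0
After op 2 (end): buf='NVLFNO' cursor=6
After op 3 (home): buf='NVLFNO' cursor=0
After op 4 (select(3,5) replace("TNB")): buf='NVLTNBO' cursor=6
After op 5 (right): buf='NVLTNBO' cursor=7
After op 6 (insert('Y')): buf='NVLTNBOY' cursor=8
After op 7 (backspace): buf='NVLTNBO' cursor=7
After op 8 (left): buf='NVLTNBO' cursor=6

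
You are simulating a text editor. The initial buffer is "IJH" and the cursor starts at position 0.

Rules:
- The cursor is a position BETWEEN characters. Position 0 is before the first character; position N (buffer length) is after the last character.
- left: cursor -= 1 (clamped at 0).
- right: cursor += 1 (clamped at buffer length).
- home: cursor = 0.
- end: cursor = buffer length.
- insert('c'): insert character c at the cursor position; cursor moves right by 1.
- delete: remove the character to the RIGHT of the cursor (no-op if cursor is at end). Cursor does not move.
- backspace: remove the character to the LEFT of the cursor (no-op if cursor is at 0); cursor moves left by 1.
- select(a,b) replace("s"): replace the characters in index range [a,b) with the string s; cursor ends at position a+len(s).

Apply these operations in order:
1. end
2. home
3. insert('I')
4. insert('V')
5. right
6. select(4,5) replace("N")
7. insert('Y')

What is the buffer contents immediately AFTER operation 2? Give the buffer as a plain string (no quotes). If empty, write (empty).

After op 1 (end): buf='IJH' cursor=3
After op 2 (home): buf='IJH' cursor=0

Answer: IJH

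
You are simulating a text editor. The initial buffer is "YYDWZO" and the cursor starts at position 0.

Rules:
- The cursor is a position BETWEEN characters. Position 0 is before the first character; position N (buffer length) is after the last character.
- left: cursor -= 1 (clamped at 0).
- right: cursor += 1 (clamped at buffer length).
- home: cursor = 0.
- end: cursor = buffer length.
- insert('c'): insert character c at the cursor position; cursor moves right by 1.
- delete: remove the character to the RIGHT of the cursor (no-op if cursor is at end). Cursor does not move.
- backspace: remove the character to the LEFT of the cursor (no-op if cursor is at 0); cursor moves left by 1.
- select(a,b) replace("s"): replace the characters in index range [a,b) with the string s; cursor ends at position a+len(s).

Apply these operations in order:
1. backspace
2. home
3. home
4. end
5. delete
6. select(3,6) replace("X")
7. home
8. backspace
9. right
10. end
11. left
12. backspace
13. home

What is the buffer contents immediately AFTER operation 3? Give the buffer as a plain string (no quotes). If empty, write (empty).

Answer: YYDWZO

Derivation:
After op 1 (backspace): buf='YYDWZO' cursor=0
After op 2 (home): buf='YYDWZO' cursor=0
After op 3 (home): buf='YYDWZO' cursor=0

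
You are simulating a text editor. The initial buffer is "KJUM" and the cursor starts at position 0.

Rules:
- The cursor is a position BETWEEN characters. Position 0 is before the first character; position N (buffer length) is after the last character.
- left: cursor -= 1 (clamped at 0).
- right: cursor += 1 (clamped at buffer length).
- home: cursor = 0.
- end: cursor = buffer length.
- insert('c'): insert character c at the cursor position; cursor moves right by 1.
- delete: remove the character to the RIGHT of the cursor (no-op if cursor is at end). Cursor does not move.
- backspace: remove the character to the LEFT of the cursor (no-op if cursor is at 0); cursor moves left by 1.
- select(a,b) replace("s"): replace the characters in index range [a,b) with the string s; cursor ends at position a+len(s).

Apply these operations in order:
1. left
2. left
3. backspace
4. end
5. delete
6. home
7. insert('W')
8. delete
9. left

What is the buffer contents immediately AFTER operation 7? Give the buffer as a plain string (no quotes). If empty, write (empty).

After op 1 (left): buf='KJUM' cursor=0
After op 2 (left): buf='KJUM' cursor=0
After op 3 (backspace): buf='KJUM' cursor=0
After op 4 (end): buf='KJUM' cursor=4
After op 5 (delete): buf='KJUM' cursor=4
After op 6 (home): buf='KJUM' cursor=0
After op 7 (insert('W')): buf='WKJUM' cursor=1

Answer: WKJUM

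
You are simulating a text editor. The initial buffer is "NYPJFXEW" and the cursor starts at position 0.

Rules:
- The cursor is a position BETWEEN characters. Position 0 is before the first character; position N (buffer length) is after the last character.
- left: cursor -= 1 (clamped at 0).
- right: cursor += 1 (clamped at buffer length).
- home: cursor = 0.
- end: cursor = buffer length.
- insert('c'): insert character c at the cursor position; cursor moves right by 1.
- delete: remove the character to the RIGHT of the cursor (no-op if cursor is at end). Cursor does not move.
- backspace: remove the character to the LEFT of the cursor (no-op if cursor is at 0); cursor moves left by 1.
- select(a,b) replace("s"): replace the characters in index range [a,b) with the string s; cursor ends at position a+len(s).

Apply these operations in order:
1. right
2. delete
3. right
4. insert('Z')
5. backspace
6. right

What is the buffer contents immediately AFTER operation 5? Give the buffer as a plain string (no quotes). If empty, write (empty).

Answer: NPJFXEW

Derivation:
After op 1 (right): buf='NYPJFXEW' cursor=1
After op 2 (delete): buf='NPJFXEW' cursor=1
After op 3 (right): buf='NPJFXEW' cursor=2
After op 4 (insert('Z')): buf='NPZJFXEW' cursor=3
After op 5 (backspace): buf='NPJFXEW' cursor=2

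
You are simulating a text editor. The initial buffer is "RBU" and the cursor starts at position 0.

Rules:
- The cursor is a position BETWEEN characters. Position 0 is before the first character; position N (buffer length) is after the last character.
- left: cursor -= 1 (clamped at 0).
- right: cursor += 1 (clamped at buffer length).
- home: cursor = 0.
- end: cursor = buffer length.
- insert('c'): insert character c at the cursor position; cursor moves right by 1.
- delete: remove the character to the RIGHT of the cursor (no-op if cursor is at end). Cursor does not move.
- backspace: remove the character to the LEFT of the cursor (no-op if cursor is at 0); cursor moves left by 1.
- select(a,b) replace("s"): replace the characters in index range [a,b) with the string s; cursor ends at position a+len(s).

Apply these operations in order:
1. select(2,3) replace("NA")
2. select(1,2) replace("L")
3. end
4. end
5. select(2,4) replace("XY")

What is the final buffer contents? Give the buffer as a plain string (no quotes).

Answer: RLXY

Derivation:
After op 1 (select(2,3) replace("NA")): buf='RBNA' cursor=4
After op 2 (select(1,2) replace("L")): buf='RLNA' cursor=2
After op 3 (end): buf='RLNA' cursor=4
After op 4 (end): buf='RLNA' cursor=4
After op 5 (select(2,4) replace("XY")): buf='RLXY' cursor=4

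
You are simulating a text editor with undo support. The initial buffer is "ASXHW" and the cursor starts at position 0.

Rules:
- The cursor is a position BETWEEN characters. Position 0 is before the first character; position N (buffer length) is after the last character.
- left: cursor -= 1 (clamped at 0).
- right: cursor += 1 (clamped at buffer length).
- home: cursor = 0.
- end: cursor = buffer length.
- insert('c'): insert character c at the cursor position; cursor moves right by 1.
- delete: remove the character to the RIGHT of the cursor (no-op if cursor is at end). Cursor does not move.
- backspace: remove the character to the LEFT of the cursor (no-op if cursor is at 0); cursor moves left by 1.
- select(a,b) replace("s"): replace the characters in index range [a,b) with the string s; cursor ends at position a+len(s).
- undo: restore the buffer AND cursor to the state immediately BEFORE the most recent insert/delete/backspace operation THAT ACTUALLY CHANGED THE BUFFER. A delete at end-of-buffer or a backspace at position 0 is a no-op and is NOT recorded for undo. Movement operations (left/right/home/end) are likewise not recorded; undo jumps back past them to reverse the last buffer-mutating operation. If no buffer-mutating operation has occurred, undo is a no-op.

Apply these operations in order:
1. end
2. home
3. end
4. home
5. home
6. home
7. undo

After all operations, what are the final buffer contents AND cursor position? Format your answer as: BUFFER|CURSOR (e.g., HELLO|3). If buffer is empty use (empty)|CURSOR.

After op 1 (end): buf='ASXHW' cursor=5
After op 2 (home): buf='ASXHW' cursor=0
After op 3 (end): buf='ASXHW' cursor=5
After op 4 (home): buf='ASXHW' cursor=0
After op 5 (home): buf='ASXHW' cursor=0
After op 6 (home): buf='ASXHW' cursor=0
After op 7 (undo): buf='ASXHW' cursor=0

Answer: ASXHW|0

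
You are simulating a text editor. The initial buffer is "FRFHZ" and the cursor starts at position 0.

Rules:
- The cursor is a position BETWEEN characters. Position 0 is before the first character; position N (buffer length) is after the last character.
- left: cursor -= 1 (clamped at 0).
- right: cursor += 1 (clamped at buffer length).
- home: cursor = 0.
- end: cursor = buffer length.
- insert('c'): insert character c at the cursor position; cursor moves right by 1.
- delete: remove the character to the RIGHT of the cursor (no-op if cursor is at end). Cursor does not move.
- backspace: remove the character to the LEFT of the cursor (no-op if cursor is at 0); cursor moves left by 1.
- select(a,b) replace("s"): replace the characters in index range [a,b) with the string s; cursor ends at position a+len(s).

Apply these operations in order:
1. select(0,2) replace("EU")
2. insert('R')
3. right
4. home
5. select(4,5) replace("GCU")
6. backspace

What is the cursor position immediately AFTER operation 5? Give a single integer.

After op 1 (select(0,2) replace("EU")): buf='EUFHZ' cursor=2
After op 2 (insert('R')): buf='EURFHZ' cursor=3
After op 3 (right): buf='EURFHZ' cursor=4
After op 4 (home): buf='EURFHZ' cursor=0
After op 5 (select(4,5) replace("GCU")): buf='EURFGCUZ' cursor=7

Answer: 7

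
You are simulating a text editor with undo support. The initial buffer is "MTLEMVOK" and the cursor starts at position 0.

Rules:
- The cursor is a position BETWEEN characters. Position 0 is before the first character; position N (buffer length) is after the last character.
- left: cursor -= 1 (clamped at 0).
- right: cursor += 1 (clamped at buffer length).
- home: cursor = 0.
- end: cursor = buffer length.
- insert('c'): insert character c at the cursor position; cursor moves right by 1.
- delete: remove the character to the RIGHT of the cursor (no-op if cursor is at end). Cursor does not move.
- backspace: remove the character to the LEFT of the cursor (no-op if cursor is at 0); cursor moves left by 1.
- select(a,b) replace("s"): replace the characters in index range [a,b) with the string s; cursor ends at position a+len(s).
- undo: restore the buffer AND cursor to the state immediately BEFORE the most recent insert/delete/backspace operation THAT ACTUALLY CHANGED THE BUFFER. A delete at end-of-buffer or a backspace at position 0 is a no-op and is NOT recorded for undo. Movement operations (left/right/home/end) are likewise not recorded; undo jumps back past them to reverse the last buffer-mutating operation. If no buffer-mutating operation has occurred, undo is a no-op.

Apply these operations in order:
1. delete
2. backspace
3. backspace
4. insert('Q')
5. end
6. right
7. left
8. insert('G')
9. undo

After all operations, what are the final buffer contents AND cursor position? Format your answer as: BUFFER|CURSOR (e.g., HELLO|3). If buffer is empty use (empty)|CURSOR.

After op 1 (delete): buf='TLEMVOK' cursor=0
After op 2 (backspace): buf='TLEMVOK' cursor=0
After op 3 (backspace): buf='TLEMVOK' cursor=0
After op 4 (insert('Q')): buf='QTLEMVOK' cursor=1
After op 5 (end): buf='QTLEMVOK' cursor=8
After op 6 (right): buf='QTLEMVOK' cursor=8
After op 7 (left): buf='QTLEMVOK' cursor=7
After op 8 (insert('G')): buf='QTLEMVOGK' cursor=8
After op 9 (undo): buf='QTLEMVOK' cursor=7

Answer: QTLEMVOK|7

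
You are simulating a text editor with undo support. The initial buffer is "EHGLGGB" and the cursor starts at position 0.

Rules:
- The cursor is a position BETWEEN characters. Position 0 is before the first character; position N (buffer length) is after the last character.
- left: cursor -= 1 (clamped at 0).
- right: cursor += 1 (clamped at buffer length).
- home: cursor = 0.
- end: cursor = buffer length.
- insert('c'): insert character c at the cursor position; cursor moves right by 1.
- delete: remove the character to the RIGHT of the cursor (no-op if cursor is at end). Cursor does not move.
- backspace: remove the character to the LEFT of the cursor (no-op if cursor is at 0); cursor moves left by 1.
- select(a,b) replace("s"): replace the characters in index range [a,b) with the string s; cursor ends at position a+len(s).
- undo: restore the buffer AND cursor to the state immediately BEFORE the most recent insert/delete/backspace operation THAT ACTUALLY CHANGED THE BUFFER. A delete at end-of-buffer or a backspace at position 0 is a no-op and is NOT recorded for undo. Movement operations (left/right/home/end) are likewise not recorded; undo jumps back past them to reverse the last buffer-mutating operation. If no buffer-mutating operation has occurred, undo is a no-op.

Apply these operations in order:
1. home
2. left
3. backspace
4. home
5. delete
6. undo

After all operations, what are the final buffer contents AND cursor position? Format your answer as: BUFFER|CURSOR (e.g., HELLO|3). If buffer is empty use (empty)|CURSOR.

After op 1 (home): buf='EHGLGGB' cursor=0
After op 2 (left): buf='EHGLGGB' cursor=0
After op 3 (backspace): buf='EHGLGGB' cursor=0
After op 4 (home): buf='EHGLGGB' cursor=0
After op 5 (delete): buf='HGLGGB' cursor=0
After op 6 (undo): buf='EHGLGGB' cursor=0

Answer: EHGLGGB|0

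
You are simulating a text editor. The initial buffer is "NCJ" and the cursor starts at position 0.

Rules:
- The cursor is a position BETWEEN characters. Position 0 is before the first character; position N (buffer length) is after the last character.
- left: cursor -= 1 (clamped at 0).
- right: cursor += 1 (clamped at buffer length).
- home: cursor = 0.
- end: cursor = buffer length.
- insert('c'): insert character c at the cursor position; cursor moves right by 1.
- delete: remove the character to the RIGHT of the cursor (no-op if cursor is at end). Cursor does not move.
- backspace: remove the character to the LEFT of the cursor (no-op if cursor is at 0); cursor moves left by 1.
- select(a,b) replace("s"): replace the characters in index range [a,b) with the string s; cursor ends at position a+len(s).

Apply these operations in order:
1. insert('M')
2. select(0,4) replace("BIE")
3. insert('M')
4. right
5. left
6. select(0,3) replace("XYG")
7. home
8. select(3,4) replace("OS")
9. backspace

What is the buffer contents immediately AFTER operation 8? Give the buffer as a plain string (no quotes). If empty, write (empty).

After op 1 (insert('M')): buf='MNCJ' cursor=1
After op 2 (select(0,4) replace("BIE")): buf='BIE' cursor=3
After op 3 (insert('M')): buf='BIEM' cursor=4
After op 4 (right): buf='BIEM' cursor=4
After op 5 (left): buf='BIEM' cursor=3
After op 6 (select(0,3) replace("XYG")): buf='XYGM' cursor=3
After op 7 (home): buf='XYGM' cursor=0
After op 8 (select(3,4) replace("OS")): buf='XYGOS' cursor=5

Answer: XYGOS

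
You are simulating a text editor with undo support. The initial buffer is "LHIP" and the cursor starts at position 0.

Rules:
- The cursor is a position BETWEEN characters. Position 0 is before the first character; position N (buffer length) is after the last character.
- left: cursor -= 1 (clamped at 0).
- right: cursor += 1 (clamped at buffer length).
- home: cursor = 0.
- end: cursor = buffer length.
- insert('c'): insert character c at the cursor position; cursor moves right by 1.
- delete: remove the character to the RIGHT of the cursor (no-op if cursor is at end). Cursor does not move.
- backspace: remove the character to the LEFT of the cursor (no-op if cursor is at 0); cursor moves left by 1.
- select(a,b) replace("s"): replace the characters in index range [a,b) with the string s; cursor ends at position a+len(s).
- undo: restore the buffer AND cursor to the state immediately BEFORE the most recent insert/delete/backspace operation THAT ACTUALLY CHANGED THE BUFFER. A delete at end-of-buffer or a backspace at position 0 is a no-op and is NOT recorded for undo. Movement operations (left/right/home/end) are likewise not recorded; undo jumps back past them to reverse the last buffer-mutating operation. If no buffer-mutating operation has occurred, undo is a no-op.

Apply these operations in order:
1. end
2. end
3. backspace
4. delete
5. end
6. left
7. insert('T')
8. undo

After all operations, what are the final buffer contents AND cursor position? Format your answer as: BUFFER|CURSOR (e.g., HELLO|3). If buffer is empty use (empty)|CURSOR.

After op 1 (end): buf='LHIP' cursor=4
After op 2 (end): buf='LHIP' cursor=4
After op 3 (backspace): buf='LHI' cursor=3
After op 4 (delete): buf='LHI' cursor=3
After op 5 (end): buf='LHI' cursor=3
After op 6 (left): buf='LHI' cursor=2
After op 7 (insert('T')): buf='LHTI' cursor=3
After op 8 (undo): buf='LHI' cursor=2

Answer: LHI|2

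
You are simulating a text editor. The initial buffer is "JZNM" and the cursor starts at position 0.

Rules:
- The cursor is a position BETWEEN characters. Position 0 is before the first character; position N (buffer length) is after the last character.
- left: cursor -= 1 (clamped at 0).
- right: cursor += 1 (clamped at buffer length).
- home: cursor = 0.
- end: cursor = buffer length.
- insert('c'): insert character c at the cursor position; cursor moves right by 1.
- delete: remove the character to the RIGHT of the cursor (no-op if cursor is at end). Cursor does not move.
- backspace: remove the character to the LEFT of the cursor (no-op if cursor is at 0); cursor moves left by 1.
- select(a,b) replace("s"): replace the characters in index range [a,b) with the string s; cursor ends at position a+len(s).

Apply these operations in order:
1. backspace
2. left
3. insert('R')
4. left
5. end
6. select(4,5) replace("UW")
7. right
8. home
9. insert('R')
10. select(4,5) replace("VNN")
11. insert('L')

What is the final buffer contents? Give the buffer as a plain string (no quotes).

After op 1 (backspace): buf='JZNM' cursor=0
After op 2 (left): buf='JZNM' cursor=0
After op 3 (insert('R')): buf='RJZNM' cursor=1
After op 4 (left): buf='RJZNM' cursor=0
After op 5 (end): buf='RJZNM' cursor=5
After op 6 (select(4,5) replace("UW")): buf='RJZNUW' cursor=6
After op 7 (right): buf='RJZNUW' cursor=6
After op 8 (home): buf='RJZNUW' cursor=0
After op 9 (insert('R')): buf='RRJZNUW' cursor=1
After op 10 (select(4,5) replace("VNN")): buf='RRJZVNNUW' cursor=7
After op 11 (insert('L')): buf='RRJZVNNLUW' cursor=8

Answer: RRJZVNNLUW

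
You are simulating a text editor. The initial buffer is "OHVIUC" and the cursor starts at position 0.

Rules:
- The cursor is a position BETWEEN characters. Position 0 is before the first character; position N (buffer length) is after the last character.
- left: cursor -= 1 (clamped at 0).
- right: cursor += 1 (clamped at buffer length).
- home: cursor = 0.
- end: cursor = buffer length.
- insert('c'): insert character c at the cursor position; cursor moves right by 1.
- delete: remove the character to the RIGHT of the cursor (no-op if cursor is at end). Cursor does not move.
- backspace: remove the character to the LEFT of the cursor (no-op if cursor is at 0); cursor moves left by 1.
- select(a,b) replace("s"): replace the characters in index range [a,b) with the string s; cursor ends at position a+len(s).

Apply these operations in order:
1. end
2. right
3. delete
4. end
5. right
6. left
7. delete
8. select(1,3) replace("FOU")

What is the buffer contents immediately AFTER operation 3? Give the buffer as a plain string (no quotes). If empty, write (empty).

Answer: OHVIUC

Derivation:
After op 1 (end): buf='OHVIUC' cursor=6
After op 2 (right): buf='OHVIUC' cursor=6
After op 3 (delete): buf='OHVIUC' cursor=6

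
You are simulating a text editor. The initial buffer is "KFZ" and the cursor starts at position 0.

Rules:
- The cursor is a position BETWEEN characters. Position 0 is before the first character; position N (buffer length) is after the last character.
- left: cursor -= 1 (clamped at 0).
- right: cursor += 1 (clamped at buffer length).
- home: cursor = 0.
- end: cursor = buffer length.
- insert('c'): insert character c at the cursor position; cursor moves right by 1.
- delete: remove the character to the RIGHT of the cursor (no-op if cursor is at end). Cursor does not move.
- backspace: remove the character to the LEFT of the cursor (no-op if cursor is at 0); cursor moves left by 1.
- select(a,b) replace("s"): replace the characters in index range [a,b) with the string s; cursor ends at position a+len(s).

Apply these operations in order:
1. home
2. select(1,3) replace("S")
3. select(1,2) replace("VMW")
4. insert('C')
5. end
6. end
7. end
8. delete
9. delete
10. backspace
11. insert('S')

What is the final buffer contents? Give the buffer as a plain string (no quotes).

Answer: KVMWS

Derivation:
After op 1 (home): buf='KFZ' cursor=0
After op 2 (select(1,3) replace("S")): buf='KS' cursor=2
After op 3 (select(1,2) replace("VMW")): buf='KVMW' cursor=4
After op 4 (insert('C')): buf='KVMWC' cursor=5
After op 5 (end): buf='KVMWC' cursor=5
After op 6 (end): buf='KVMWC' cursor=5
After op 7 (end): buf='KVMWC' cursor=5
After op 8 (delete): buf='KVMWC' cursor=5
After op 9 (delete): buf='KVMWC' cursor=5
After op 10 (backspace): buf='KVMW' cursor=4
After op 11 (insert('S')): buf='KVMWS' cursor=5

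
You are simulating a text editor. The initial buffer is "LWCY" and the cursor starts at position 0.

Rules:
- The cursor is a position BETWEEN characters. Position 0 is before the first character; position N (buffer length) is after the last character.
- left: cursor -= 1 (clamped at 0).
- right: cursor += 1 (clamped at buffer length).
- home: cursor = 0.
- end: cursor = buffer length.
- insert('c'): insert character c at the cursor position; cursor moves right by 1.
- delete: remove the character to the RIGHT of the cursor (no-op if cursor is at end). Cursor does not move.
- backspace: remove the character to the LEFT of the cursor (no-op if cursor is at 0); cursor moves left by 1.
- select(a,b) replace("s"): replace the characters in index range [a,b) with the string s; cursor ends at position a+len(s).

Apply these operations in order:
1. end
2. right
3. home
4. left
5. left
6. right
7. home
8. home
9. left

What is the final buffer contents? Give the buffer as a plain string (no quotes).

After op 1 (end): buf='LWCY' cursor=4
After op 2 (right): buf='LWCY' cursor=4
After op 3 (home): buf='LWCY' cursor=0
After op 4 (left): buf='LWCY' cursor=0
After op 5 (left): buf='LWCY' cursor=0
After op 6 (right): buf='LWCY' cursor=1
After op 7 (home): buf='LWCY' cursor=0
After op 8 (home): buf='LWCY' cursor=0
After op 9 (left): buf='LWCY' cursor=0

Answer: LWCY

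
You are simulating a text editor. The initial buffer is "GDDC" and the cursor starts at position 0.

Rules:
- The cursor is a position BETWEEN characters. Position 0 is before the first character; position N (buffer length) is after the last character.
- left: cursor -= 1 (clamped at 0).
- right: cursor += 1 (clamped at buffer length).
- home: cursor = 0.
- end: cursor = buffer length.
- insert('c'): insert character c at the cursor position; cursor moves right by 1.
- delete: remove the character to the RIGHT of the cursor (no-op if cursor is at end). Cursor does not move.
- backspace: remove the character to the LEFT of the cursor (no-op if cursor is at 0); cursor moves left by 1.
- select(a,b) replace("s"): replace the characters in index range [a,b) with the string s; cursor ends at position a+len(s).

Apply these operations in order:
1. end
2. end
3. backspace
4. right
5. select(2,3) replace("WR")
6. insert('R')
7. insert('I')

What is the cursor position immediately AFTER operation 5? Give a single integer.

After op 1 (end): buf='GDDC' cursor=4
After op 2 (end): buf='GDDC' cursor=4
After op 3 (backspace): buf='GDD' cursor=3
After op 4 (right): buf='GDD' cursor=3
After op 5 (select(2,3) replace("WR")): buf='GDWR' cursor=4

Answer: 4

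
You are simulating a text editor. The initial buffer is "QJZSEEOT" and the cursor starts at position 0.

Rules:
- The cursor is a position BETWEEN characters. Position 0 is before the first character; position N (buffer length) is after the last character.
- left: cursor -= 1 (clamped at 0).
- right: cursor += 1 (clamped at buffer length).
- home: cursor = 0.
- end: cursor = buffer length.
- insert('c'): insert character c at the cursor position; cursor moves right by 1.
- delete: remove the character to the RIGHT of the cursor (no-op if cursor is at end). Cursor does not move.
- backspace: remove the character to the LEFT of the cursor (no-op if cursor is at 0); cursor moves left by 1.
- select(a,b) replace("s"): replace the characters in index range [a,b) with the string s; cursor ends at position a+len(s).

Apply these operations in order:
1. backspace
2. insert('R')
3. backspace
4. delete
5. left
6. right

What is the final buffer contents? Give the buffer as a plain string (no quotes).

After op 1 (backspace): buf='QJZSEEOT' cursor=0
After op 2 (insert('R')): buf='RQJZSEEOT' cursor=1
After op 3 (backspace): buf='QJZSEEOT' cursor=0
After op 4 (delete): buf='JZSEEOT' cursor=0
After op 5 (left): buf='JZSEEOT' cursor=0
After op 6 (right): buf='JZSEEOT' cursor=1

Answer: JZSEEOT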